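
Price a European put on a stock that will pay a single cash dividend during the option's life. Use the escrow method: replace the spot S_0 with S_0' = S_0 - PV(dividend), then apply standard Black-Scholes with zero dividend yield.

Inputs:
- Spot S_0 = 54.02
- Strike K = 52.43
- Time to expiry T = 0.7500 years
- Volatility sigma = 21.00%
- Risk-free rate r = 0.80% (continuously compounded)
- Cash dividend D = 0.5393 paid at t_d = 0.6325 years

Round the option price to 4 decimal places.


Answer: Price = 3.1806

Derivation:
PV(D) = D * exp(-r * t_d) = 0.5393 * 0.99495278 = 0.53657803
S_0' = S_0 - PV(D) = 54.0200 - 0.53657803 = 53.48342197
d1 = (ln(S_0'/K) + (r + sigma^2/2)*T) / (sigma*sqrt(T)) = 0.23330609
d2 = d1 - sigma*sqrt(T) = 0.05144075
exp(-rT) = 0.99401796
N(-d1) = 0.40776187; N(-d2) = 0.47948716
P = K * exp(-rT) * N(-d2) - S_0' * N(-d1) = 52.4300 * 0.99401796 * 0.47948716 - 53.48342197 * 0.40776187 = 3.1806


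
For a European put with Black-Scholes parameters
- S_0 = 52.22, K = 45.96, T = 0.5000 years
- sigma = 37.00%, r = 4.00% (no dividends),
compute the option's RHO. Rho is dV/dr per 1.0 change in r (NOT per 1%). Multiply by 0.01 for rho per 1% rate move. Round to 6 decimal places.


Answer: Rho = -7.483979

Derivation:
d1 = 0.6953310082; d2 = 0.4337014991
phi(d1) = 0.3132727260; exp(-qT) = 1.0000000000; exp(-rT) = 0.9801986733
N(-d2) = 0.3322526089
Rho = -K*T*exp(-rT)*N(-d2) = -45.9600 * 0.5000 * 0.9801986733 * 0.3322526089 = -7.483979


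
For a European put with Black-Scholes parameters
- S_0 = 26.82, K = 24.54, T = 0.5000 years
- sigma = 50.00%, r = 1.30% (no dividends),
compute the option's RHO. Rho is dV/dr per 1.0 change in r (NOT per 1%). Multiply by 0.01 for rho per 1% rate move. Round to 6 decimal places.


d1 = 0.4464486631; d2 = 0.0928952725
phi(d1) = 0.3611013047; exp(-qT) = 1.0000000000; exp(-rT) = 0.9935210793
N(-d2) = 0.4629933807
Rho = -K*T*exp(-rT)*N(-d2) = -24.5400 * 0.5000 * 0.9935210793 * 0.4629933807 = -5.644122

Answer: Rho = -5.644122


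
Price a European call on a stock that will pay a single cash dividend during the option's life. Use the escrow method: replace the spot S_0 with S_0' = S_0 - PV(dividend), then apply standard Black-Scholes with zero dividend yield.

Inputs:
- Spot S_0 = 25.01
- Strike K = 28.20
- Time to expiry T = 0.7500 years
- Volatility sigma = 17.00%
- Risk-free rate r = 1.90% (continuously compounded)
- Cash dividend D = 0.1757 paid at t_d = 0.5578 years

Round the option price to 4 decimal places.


Answer: Price = 0.4928

Derivation:
PV(D) = D * exp(-r * t_d) = 0.1757 * 0.98945776 = 0.17384773
S_0' = S_0 - PV(D) = 25.0100 - 0.17384773 = 24.83615227
d1 = (ln(S_0'/K) + (r + sigma^2/2)*T) / (sigma*sqrt(T)) = -0.69237293
d2 = d1 - sigma*sqrt(T) = -0.83959725
exp(-rT) = 0.98585105
N(d1) = 0.24435158; N(d2) = 0.20056712
C = S_0' * N(d1) - K * exp(-rT) * N(d2) = 24.83615227 * 0.24435158 - 28.2000 * 0.98585105 * 0.20056712 = 0.4928


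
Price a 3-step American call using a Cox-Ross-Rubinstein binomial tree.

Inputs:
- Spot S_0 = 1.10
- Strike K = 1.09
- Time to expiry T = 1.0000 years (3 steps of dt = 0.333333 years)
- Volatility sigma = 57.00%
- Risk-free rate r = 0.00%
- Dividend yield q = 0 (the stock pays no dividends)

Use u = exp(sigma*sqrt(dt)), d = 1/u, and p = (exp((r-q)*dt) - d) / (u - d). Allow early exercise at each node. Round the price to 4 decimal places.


dt = T/N = 0.333333
u = exp(sigma*sqrt(dt)) = 1.389702; d = 1/u = 0.719579
p = (exp((r-q)*dt) - d) / (u - d) = 0.418462
Discount per step: exp(-r*dt) = 1.000000
Stock lattice S(k, i) with i counting down-moves:
  k=0: S(0,0) = 1.1000
  k=1: S(1,0) = 1.5287; S(1,1) = 0.7915
  k=2: S(2,0) = 2.1244; S(2,1) = 1.1000; S(2,2) = 0.5696
  k=3: S(3,0) = 2.9523; S(3,1) = 1.5287; S(3,2) = 0.7915; S(3,3) = 0.4099
Terminal payoffs V(N, i) = max(S_T - K, 0):
  V(3,0) = 1.862284; V(3,1) = 0.438673; V(3,2) = 0.000000; V(3,3) = 0.000000
Backward induction: V(k, i) = exp(-r*dt) * [p * V(k+1, i) + (1-p) * V(k+1, i+1)]; then take max(V_cont, immediate exercise) for American.
  V(2,0) = exp(-r*dt) * [p*1.862284 + (1-p)*0.438673] = 1.034400; exercise = 1.034400; V(2,0) = max -> 1.034400
  V(2,1) = exp(-r*dt) * [p*0.438673 + (1-p)*0.000000] = 0.183568; exercise = 0.010000; V(2,1) = max -> 0.183568
  V(2,2) = exp(-r*dt) * [p*0.000000 + (1-p)*0.000000] = 0.000000; exercise = 0.000000; V(2,2) = max -> 0.000000
  V(1,0) = exp(-r*dt) * [p*1.034400 + (1-p)*0.183568] = 0.539609; exercise = 0.438673; V(1,0) = max -> 0.539609
  V(1,1) = exp(-r*dt) * [p*0.183568 + (1-p)*0.000000] = 0.076816; exercise = 0.000000; V(1,1) = max -> 0.076816
  V(0,0) = exp(-r*dt) * [p*0.539609 + (1-p)*0.076816] = 0.270477; exercise = 0.010000; V(0,0) = max -> 0.270477

Answer: Price = V(0,0) = 0.2705


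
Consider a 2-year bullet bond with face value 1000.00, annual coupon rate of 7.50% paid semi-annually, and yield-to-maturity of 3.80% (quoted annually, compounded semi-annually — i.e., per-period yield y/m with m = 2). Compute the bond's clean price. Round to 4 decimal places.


Coupon per period c = face * coupon_rate / m = 37.500000
Periods per year m = 2; per-period yield y/m = 0.019000
Number of cashflows N = 4
Cashflows (t years, CF_t, discount factor 1/(1+y/m)^(m*t), PV):
  t = 0.5000: CF_t = 37.500000, DF = 0.981354, PV = 36.800785
  t = 1.0000: CF_t = 37.500000, DF = 0.963056, PV = 36.114608
  t = 1.5000: CF_t = 37.500000, DF = 0.945099, PV = 35.441224
  t = 2.0000: CF_t = 1037.500000, DF = 0.927477, PV = 962.257643
Price P = sum_t PV_t = 1070.614260

Answer: Price = 1070.6143


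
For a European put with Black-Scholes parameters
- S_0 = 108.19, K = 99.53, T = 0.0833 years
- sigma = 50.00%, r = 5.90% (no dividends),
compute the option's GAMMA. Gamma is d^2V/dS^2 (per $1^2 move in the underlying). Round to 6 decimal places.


d1 = 0.6843456879; d2 = 0.5400369910
phi(d1) = 0.3156557546; exp(-qT) = 1.0000000000; exp(-rT) = 0.9950973574
Gamma = exp(-qT) * phi(d1) / (S * sigma * sqrt(T)) = 1.0000000000 * 0.3156557546 / (108.1900 * 0.5000 * 0.2886173938) = 0.020218

Answer: Gamma = 0.020218


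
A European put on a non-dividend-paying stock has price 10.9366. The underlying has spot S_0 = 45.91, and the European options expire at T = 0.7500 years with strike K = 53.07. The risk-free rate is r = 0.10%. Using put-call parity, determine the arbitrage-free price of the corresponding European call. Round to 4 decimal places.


Answer: Call price = 3.8164

Derivation:
Put-call parity: C - P = S_0 * exp(-qT) - K * exp(-rT).
S_0 * exp(-qT) = 45.9100 * 1.00000000 = 45.91000000
K * exp(-rT) = 53.0700 * 0.99925028 = 53.03021242
C = P + S*exp(-qT) - K*exp(-rT)
C = 10.9366 + 45.91000000 - 53.03021242 = 3.8164


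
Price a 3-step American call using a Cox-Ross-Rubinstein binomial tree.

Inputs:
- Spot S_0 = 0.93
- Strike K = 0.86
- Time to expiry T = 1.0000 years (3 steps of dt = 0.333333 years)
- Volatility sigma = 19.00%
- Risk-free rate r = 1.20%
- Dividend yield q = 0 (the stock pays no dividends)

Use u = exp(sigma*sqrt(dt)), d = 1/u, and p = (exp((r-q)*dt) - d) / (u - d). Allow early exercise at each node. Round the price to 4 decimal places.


Answer: Price = V(0,0) = 0.1152

Derivation:
dt = T/N = 0.333333
u = exp(sigma*sqrt(dt)) = 1.115939; d = 1/u = 0.896106
p = (exp((r-q)*dt) - d) / (u - d) = 0.490835
Discount per step: exp(-r*dt) = 0.996008
Stock lattice S(k, i) with i counting down-moves:
  k=0: S(0,0) = 0.9300
  k=1: S(1,0) = 1.0378; S(1,1) = 0.8334
  k=2: S(2,0) = 1.1581; S(2,1) = 0.9300; S(2,2) = 0.7468
  k=3: S(3,0) = 1.2924; S(3,1) = 1.0378; S(3,2) = 0.8334; S(3,3) = 0.6692
Terminal payoffs V(N, i) = max(S_T - K, 0):
  V(3,0) = 0.432423; V(3,1) = 0.177824; V(3,2) = 0.000000; V(3,3) = 0.000000
Backward induction: V(k, i) = exp(-r*dt) * [p * V(k+1, i) + (1-p) * V(k+1, i+1)]; then take max(V_cont, immediate exercise) for American.
  V(2,0) = exp(-r*dt) * [p*0.432423 + (1-p)*0.177824] = 0.301581; exercise = 0.298148; V(2,0) = max -> 0.301581
  V(2,1) = exp(-r*dt) * [p*0.177824 + (1-p)*0.000000] = 0.086934; exercise = 0.070000; V(2,1) = max -> 0.086934
  V(2,2) = exp(-r*dt) * [p*0.000000 + (1-p)*0.000000] = 0.000000; exercise = 0.000000; V(2,2) = max -> 0.000000
  V(1,0) = exp(-r*dt) * [p*0.301581 + (1-p)*0.086934] = 0.191523; exercise = 0.177824; V(1,0) = max -> 0.191523
  V(1,1) = exp(-r*dt) * [p*0.086934 + (1-p)*0.000000] = 0.042500; exercise = 0.000000; V(1,1) = max -> 0.042500
  V(0,0) = exp(-r*dt) * [p*0.191523 + (1-p)*0.042500] = 0.115184; exercise = 0.070000; V(0,0) = max -> 0.115184


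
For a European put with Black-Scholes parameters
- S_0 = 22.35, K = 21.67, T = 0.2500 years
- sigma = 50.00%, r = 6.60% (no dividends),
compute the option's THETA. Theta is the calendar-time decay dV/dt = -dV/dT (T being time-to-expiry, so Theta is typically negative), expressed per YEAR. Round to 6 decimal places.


d1 = 0.3145900220; d2 = 0.0645900220
phi(d1) = 0.3796817132; exp(-qT) = 1.0000000000; exp(-rT) = 0.9836353794
Theta = -S*exp(-qT)*phi(d1)*sigma/(2*sqrt(T)) + r*K*exp(-rT)*N(-d2) - q*S*exp(-qT)*N(-d1)
N(-d1) = 0.3765364780; N(-d2) = 0.4742502147; sqrt(T) = 0.5000000000
Term 1 = -22.3500 * 1.0000000000 * 0.3796817132 * 0.5000 / (2 * 0.5000000000) = -4.2429431450
Term 2 = 0.0660 * 21.6700 * 0.9836353794 * 0.4742502147 = 0.6671823122
Term 3 = 0 (no dividend yield, q = 0)
Theta = -4.2429431450 + (0.6671823122) + (0.0000000000) = -3.575761

Answer: Theta = -3.575761


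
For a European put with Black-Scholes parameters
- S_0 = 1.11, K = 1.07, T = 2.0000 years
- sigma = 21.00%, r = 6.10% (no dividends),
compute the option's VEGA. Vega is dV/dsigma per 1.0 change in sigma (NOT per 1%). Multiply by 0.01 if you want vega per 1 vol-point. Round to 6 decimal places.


Answer: Vega = 0.496010

Derivation:
d1 = 0.6828677225; d2 = 0.3858828744
phi(d1) = 0.3159748376; exp(-qT) = 1.0000000000; exp(-rT) = 0.8851483685
Vega = S * exp(-qT) * phi(d1) * sqrt(T) = 1.1100 * 1.0000000000 * 0.3159748376 * 1.4142135624 = 0.496010


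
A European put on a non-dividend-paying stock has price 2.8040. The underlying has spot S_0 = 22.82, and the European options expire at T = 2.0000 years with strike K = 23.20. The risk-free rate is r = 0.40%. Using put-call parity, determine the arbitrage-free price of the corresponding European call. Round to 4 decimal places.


Put-call parity: C - P = S_0 * exp(-qT) - K * exp(-rT).
S_0 * exp(-qT) = 22.8200 * 1.00000000 = 22.82000000
K * exp(-rT) = 23.2000 * 0.99203191 = 23.01514042
C = P + S*exp(-qT) - K*exp(-rT)
C = 2.8040 + 22.82000000 - 23.01514042 = 2.6089

Answer: Call price = 2.6089


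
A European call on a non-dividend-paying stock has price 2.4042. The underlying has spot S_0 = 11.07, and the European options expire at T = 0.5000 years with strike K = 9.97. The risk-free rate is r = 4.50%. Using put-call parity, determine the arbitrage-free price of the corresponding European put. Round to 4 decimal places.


Answer: Put price = 1.0824

Derivation:
Put-call parity: C - P = S_0 * exp(-qT) - K * exp(-rT).
S_0 * exp(-qT) = 11.0700 * 1.00000000 = 11.07000000
K * exp(-rT) = 9.9700 * 0.97775124 = 9.74817983
P = C - S*exp(-qT) + K*exp(-rT)
P = 2.4042 - 11.07000000 + 9.74817983 = 1.0824


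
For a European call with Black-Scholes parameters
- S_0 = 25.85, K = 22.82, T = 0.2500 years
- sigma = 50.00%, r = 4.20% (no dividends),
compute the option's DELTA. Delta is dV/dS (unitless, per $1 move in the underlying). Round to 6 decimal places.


d1 = 0.6656930261; d2 = 0.4156930261
phi(d1) = 0.3196552730; exp(-qT) = 1.0000000000; exp(-rT) = 0.9895549326
N(d1) = 0.7471963340
Delta = exp(-qT) * N(d1) = 1.0000000000 * 0.7471963340 = 0.747196

Answer: Delta = 0.747196


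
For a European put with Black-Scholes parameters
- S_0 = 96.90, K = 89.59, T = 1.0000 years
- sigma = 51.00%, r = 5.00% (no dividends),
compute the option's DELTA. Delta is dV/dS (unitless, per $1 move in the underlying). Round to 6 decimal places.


Answer: Delta = -0.306135

Derivation:
d1 = 0.5068349261; d2 = -0.0031650739
phi(d1) = 0.3508560147; exp(-qT) = 1.0000000000; exp(-rT) = 0.9512294245
N(-d1) = 0.3061353240
Delta = -exp(-qT) * N(-d1) = -1.0000000000 * 0.3061353240 = -0.306135


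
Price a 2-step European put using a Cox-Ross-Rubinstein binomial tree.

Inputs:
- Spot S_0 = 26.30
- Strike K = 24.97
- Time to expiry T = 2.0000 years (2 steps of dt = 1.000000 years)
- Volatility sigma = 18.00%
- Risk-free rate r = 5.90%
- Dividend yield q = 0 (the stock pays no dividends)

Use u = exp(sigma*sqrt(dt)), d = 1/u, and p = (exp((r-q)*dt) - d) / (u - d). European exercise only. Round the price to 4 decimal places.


Answer: Price = V(0,0) = 0.8362

Derivation:
dt = T/N = 1.000000
u = exp(sigma*sqrt(dt)) = 1.197217; d = 1/u = 0.835270
p = (exp((r-q)*dt) - d) / (u - d) = 0.623033
Discount per step: exp(-r*dt) = 0.942707
Stock lattice S(k, i) with i counting down-moves:
  k=0: S(0,0) = 26.3000
  k=1: S(1,0) = 31.4868; S(1,1) = 21.9676
  k=2: S(2,0) = 37.6966; S(2,1) = 26.3000; S(2,2) = 18.3489
Terminal payoffs V(N, i) = max(K - S_T, 0):
  V(2,0) = 0.000000; V(2,1) = 0.000000; V(2,2) = 6.621113
Backward induction: V(k, i) = exp(-r*dt) * [p * V(k+1, i) + (1-p) * V(k+1, i+1)].
  V(1,0) = exp(-r*dt) * [p*0.000000 + (1-p)*0.000000] = 0.000000
  V(1,1) = exp(-r*dt) * [p*0.000000 + (1-p)*6.621113] = 2.352940
  V(0,0) = exp(-r*dt) * [p*0.000000 + (1-p)*2.352940] = 0.836163


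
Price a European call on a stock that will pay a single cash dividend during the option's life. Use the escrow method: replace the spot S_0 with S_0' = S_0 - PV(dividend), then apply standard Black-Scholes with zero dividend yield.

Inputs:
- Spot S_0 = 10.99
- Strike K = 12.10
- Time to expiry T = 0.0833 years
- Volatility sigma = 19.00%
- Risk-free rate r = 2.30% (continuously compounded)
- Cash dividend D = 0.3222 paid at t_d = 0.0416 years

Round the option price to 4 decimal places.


PV(D) = D * exp(-r * t_d) = 0.3222 * 0.99904366 = 0.32189187
S_0' = S_0 - PV(D) = 10.9900 - 0.32189187 = 10.66810813
d1 = (ln(S_0'/K) + (r + sigma^2/2)*T) / (sigma*sqrt(T)) = -2.23437759
d2 = d1 - sigma*sqrt(T) = -2.28921490
exp(-rT) = 0.99808593
N(d1) = 0.01272912; N(d2) = 0.01103343
C = S_0' * N(d1) - K * exp(-rT) * N(d2) = 10.66810813 * 0.01272912 - 12.1000 * 0.99808593 * 0.01103343 = 0.0025

Answer: Price = 0.0025


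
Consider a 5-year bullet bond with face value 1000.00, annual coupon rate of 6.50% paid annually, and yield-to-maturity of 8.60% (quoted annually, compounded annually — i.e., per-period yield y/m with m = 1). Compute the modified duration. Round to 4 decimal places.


Answer: Modified duration = 4.0491

Derivation:
Coupon per period c = face * coupon_rate / m = 65.000000
Periods per year m = 1; per-period yield y/m = 0.086000
Number of cashflows N = 5
Cashflows (t years, CF_t, discount factor 1/(1+y/m)^(m*t), PV):
  t = 1.0000: CF_t = 65.000000, DF = 0.920810, PV = 59.852670
  t = 2.0000: CF_t = 65.000000, DF = 0.847892, PV = 55.112956
  t = 3.0000: CF_t = 65.000000, DF = 0.780747, PV = 50.748578
  t = 4.0000: CF_t = 65.000000, DF = 0.718920, PV = 46.729814
  t = 5.0000: CF_t = 1065.000000, DF = 0.661989, PV = 705.018449
Price P = sum_t PV_t = 917.462468
First compute Macaulay numerator sum_t t * PV_t:
  t * PV_t at t = 1.0000: 59.852670
  t * PV_t at t = 2.0000: 110.225912
  t * PV_t at t = 3.0000: 152.245735
  t * PV_t at t = 4.0000: 186.919257
  t * PV_t at t = 5.0000: 3525.092243
Macaulay duration D = 4034.335818 / 917.462468 = 4.397276
Modified duration = D / (1 + y/m) = 4.397276 / (1 + 0.086000) = 4.049057


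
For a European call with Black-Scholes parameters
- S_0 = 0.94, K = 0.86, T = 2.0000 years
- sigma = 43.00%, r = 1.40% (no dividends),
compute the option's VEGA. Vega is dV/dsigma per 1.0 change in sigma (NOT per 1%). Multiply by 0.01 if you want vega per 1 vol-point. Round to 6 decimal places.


Answer: Vega = 0.468869

Derivation:
d1 = 0.4963683820; d2 = -0.1117434499
phi(d1) = 0.3527028651; exp(-qT) = 1.0000000000; exp(-rT) = 0.9723883668
Vega = S * exp(-qT) * phi(d1) * sqrt(T) = 0.9400 * 1.0000000000 * 0.3527028651 * 1.4142135624 = 0.468869


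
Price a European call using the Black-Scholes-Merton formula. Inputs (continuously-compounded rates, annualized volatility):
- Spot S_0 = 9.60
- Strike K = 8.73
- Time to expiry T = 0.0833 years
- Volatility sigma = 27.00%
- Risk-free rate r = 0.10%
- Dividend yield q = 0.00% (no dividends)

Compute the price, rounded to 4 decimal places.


Answer: Price = 0.9091

Derivation:
d1 = (ln(S/K) + (r - q + 0.5*sigma^2) * T) / (sigma * sqrt(T)) = 1.25909757
d2 = d1 - sigma * sqrt(T) = 1.18117087
exp(-rT) = 0.99991670; exp(-qT) = 1.00000000
C = S_0 * exp(-qT) * N(d1) - K * exp(-rT) * N(d2)
N(d1) = 0.89600245; N(d2) = 0.88123257
C = 9.6000 * 1.00000000 * 0.89600245 - 8.7300 * 0.99991670 * 0.88123257 = 0.9091


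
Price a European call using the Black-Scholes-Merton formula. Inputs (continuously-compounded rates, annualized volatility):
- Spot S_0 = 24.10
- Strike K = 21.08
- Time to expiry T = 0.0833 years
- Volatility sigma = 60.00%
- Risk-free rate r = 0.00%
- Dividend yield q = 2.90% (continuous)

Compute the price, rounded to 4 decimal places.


d1 = (ln(S/K) + (r - q + 0.5*sigma^2) * T) / (sigma * sqrt(T)) = 0.84578765
d2 = d1 - sigma * sqrt(T) = 0.67261722
exp(-rT) = 1.00000000; exp(-qT) = 0.99758722
C = S_0 * exp(-qT) * N(d1) - K * exp(-rT) * N(d2)
N(d1) = 0.80116439; N(d2) = 0.74940458
C = 24.1000 * 0.99758722 * 0.80116439 - 21.0800 * 1.00000000 * 0.74940458 = 3.4640

Answer: Price = 3.4640


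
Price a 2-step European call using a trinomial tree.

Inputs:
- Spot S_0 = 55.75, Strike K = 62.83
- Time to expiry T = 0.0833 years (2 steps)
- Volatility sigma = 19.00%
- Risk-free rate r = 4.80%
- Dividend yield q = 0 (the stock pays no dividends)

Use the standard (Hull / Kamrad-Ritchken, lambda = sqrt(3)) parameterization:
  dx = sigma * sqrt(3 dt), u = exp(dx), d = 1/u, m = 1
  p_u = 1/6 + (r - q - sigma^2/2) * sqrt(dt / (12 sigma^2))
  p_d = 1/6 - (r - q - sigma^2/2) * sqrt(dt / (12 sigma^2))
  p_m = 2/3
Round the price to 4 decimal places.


dt = T/N = 0.041650; dx = sigma*sqrt(3*dt) = 0.067162
u = exp(dx) = 1.069468; d = 1/u = 0.935044
p_u = 0.175953, p_m = 0.666667, p_d = 0.157380
Discount per step: exp(-r*dt) = 0.998003
Stock lattice S(k, j) with j the centered position index:
  k=0: S(0,+0) = 55.7500
  k=1: S(1,-1) = 52.1287; S(1,+0) = 55.7500; S(1,+1) = 59.6229
  k=2: S(2,-2) = 48.7426; S(2,-1) = 52.1287; S(2,+0) = 55.7500; S(2,+1) = 59.6229; S(2,+2) = 63.7648
Terminal payoffs V(N, j) = max(S_T - K, 0):
  V(2,-2) = 0.000000; V(2,-1) = 0.000000; V(2,+0) = 0.000000; V(2,+1) = 0.000000; V(2,+2) = 0.934769
Backward induction: V(k, j) = exp(-r*dt) * [p_u * V(k+1, j+1) + p_m * V(k+1, j) + p_d * V(k+1, j-1)]
  V(1,-1) = exp(-r*dt) * [p_u*0.000000 + p_m*0.000000 + p_d*0.000000] = 0.000000
  V(1,+0) = exp(-r*dt) * [p_u*0.000000 + p_m*0.000000 + p_d*0.000000] = 0.000000
  V(1,+1) = exp(-r*dt) * [p_u*0.934769 + p_m*0.000000 + p_d*0.000000] = 0.164147
  V(0,+0) = exp(-r*dt) * [p_u*0.164147 + p_m*0.000000 + p_d*0.000000] = 0.028825

Answer: Price = V(0,0) = 0.0288


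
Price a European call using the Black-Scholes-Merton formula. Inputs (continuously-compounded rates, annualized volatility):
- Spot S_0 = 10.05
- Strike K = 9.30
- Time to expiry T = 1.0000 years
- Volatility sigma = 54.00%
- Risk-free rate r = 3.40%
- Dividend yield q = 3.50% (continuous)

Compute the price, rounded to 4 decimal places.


Answer: Price = 2.3664

Derivation:
d1 = (ln(S/K) + (r - q + 0.5*sigma^2) * T) / (sigma * sqrt(T)) = 0.41177451
d2 = d1 - sigma * sqrt(T) = -0.12822549
exp(-rT) = 0.96657150; exp(-qT) = 0.96560542
C = S_0 * exp(-qT) * N(d1) - K * exp(-rT) * N(d2)
N(d1) = 0.65974765; N(d2) = 0.44898526
C = 10.0500 * 0.96560542 * 0.65974765 - 9.3000 * 0.96657150 * 0.44898526 = 2.3664


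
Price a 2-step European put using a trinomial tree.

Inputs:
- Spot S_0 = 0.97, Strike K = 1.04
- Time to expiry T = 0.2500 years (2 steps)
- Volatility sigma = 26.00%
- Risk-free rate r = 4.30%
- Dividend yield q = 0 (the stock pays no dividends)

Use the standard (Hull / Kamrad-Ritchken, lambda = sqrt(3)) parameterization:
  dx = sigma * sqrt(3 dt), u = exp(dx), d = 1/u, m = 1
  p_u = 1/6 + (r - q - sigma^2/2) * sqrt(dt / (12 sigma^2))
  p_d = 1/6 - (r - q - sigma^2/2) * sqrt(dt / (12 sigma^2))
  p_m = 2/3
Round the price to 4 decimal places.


Answer: Price = V(0,0) = 0.0892

Derivation:
dt = T/N = 0.125000; dx = sigma*sqrt(3*dt) = 0.159217
u = exp(dx) = 1.172592; d = 1/u = 0.852811
p_u = 0.170278, p_m = 0.666667, p_d = 0.163055
Discount per step: exp(-r*dt) = 0.994639
Stock lattice S(k, j) with j the centered position index:
  k=0: S(0,+0) = 0.9700
  k=1: S(1,-1) = 0.8272; S(1,+0) = 0.9700; S(1,+1) = 1.1374
  k=2: S(2,-2) = 0.7055; S(2,-1) = 0.8272; S(2,+0) = 0.9700; S(2,+1) = 1.1374; S(2,+2) = 1.3337
Terminal payoffs V(N, j) = max(K - S_T, 0):
  V(2,-2) = 0.334531; V(2,-1) = 0.212773; V(2,+0) = 0.070000; V(2,+1) = 0.000000; V(2,+2) = 0.000000
Backward induction: V(k, j) = exp(-r*dt) * [p_u * V(k+1, j+1) + p_m * V(k+1, j) + p_d * V(k+1, j-1)]
  V(1,-1) = exp(-r*dt) * [p_u*0.070000 + p_m*0.212773 + p_d*0.334531] = 0.207198
  V(1,+0) = exp(-r*dt) * [p_u*0.000000 + p_m*0.070000 + p_d*0.212773] = 0.080924
  V(1,+1) = exp(-r*dt) * [p_u*0.000000 + p_m*0.000000 + p_d*0.070000] = 0.011353
  V(0,+0) = exp(-r*dt) * [p_u*0.011353 + p_m*0.080924 + p_d*0.207198] = 0.089187


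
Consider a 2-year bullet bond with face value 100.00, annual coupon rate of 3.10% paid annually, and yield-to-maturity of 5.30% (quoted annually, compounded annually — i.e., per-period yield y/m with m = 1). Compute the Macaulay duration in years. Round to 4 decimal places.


Coupon per period c = face * coupon_rate / m = 3.100000
Periods per year m = 1; per-period yield y/m = 0.053000
Number of cashflows N = 2
Cashflows (t years, CF_t, discount factor 1/(1+y/m)^(m*t), PV):
  t = 1.0000: CF_t = 3.100000, DF = 0.949668, PV = 2.943970
  t = 2.0000: CF_t = 103.100000, DF = 0.901869, PV = 92.982651
Price P = sum_t PV_t = 95.926620
Macaulay numerator sum_t t * PV_t:
  t * PV_t at t = 1.0000: 2.943970
  t * PV_t at t = 2.0000: 185.965302
Macaulay duration D = (sum_t t * PV_t) / P = 188.909271 / 95.926620 = 1.969310

Answer: Macaulay duration = 1.9693 years


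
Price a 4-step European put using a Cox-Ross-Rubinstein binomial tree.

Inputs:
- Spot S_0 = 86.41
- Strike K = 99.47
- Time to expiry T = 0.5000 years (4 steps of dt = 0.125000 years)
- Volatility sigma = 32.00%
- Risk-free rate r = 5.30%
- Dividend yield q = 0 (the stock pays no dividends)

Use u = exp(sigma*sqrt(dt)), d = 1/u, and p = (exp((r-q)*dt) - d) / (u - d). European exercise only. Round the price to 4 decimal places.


Answer: Price = V(0,0) = 14.8640

Derivation:
dt = T/N = 0.125000
u = exp(sigma*sqrt(dt)) = 1.119785; d = 1/u = 0.893028
p = (exp((r-q)*dt) - d) / (u - d) = 0.501059
Discount per step: exp(-r*dt) = 0.993397
Stock lattice S(k, i) with i counting down-moves:
  k=0: S(0,0) = 86.4100
  k=1: S(1,0) = 96.7607; S(1,1) = 77.1666
  k=2: S(2,0) = 108.3512; S(2,1) = 86.4100; S(2,2) = 68.9119
  k=3: S(3,0) = 121.3301; S(3,1) = 96.7607; S(3,2) = 77.1666; S(3,3) = 61.5403
  k=4: S(4,0) = 135.8636; S(4,1) = 108.3512; S(4,2) = 86.4100; S(4,3) = 68.9119; S(4,4) = 54.9572
Terminal payoffs V(N, i) = max(K - S_T, 0):
  V(4,0) = 0.000000; V(4,1) = 0.000000; V(4,2) = 13.060000; V(4,3) = 30.558075; V(4,4) = 44.512780
Backward induction: V(k, i) = exp(-r*dt) * [p * V(k+1, i) + (1-p) * V(k+1, i+1)].
  V(3,0) = exp(-r*dt) * [p*0.000000 + (1-p)*0.000000] = 0.000000
  V(3,1) = exp(-r*dt) * [p*0.000000 + (1-p)*13.060000] = 6.473141
  V(3,2) = exp(-r*dt) * [p*13.060000 + (1-p)*30.558075] = 21.646620
  V(3,3) = exp(-r*dt) * [p*30.558075 + (1-p)*44.512780] = 37.272895
  V(2,0) = exp(-r*dt) * [p*0.000000 + (1-p)*6.473141] = 3.208388
  V(2,1) = exp(-r*dt) * [p*6.473141 + (1-p)*21.646620] = 13.951077
  V(2,2) = exp(-r*dt) * [p*21.646620 + (1-p)*37.272895] = 29.248791
  V(1,0) = exp(-r*dt) * [p*3.208388 + (1-p)*13.951077] = 8.511777
  V(1,1) = exp(-r*dt) * [p*13.951077 + (1-p)*29.248791] = 21.441212
  V(0,0) = exp(-r*dt) * [p*8.511777 + (1-p)*21.441212] = 14.864000


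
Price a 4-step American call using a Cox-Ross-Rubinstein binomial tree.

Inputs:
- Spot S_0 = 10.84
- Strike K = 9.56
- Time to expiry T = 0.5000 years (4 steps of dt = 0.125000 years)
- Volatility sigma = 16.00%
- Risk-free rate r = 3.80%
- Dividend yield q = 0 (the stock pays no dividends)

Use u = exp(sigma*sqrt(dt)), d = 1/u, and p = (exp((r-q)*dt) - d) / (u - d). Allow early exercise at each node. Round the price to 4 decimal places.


dt = T/N = 0.125000
u = exp(sigma*sqrt(dt)) = 1.058199; d = 1/u = 0.945002
p = (exp((r-q)*dt) - d) / (u - d) = 0.527924
Discount per step: exp(-r*dt) = 0.995261
Stock lattice S(k, i) with i counting down-moves:
  k=0: S(0,0) = 10.8400
  k=1: S(1,0) = 11.4709; S(1,1) = 10.2438
  k=2: S(2,0) = 12.1385; S(2,1) = 10.8400; S(2,2) = 9.6804
  k=3: S(3,0) = 12.8449; S(3,1) = 11.4709; S(3,2) = 10.2438; S(3,3) = 9.1480
  k=4: S(4,0) = 13.5925; S(4,1) = 12.1385; S(4,2) = 10.8400; S(4,3) = 9.6804; S(4,4) = 8.6449
Terminal payoffs V(N, i) = max(S_T - K, 0):
  V(4,0) = 4.032486; V(4,1) = 2.578474; V(4,2) = 1.280000; V(4,3) = 0.120426; V(4,4) = 0.000000
Backward induction: V(k, i) = exp(-r*dt) * [p * V(k+1, i) + (1-p) * V(k+1, i+1)]; then take max(V_cont, immediate exercise) for American.
  V(3,0) = exp(-r*dt) * [p*4.032486 + (1-p)*2.578474] = 3.330225; exercise = 3.284923; V(3,0) = max -> 3.330225
  V(3,1) = exp(-r*dt) * [p*2.578474 + (1-p)*1.280000] = 1.956181; exercise = 1.910879; V(3,1) = max -> 1.956181
  V(3,2) = exp(-r*dt) * [p*1.280000 + (1-p)*0.120426] = 0.729121; exercise = 0.683819; V(3,2) = max -> 0.729121
  V(3,3) = exp(-r*dt) * [p*0.120426 + (1-p)*0.000000] = 0.063274; exercise = 0.000000; V(3,3) = max -> 0.063274
  V(2,0) = exp(-r*dt) * [p*3.330225 + (1-p)*1.956181] = 2.668864; exercise = 2.578474; V(2,0) = max -> 2.668864
  V(2,1) = exp(-r*dt) * [p*1.956181 + (1-p)*0.729121] = 1.370390; exercise = 1.280000; V(2,1) = max -> 1.370390
  V(2,2) = exp(-r*dt) * [p*0.729121 + (1-p)*0.063274] = 0.412825; exercise = 0.120426; V(2,2) = max -> 0.412825
  V(1,0) = exp(-r*dt) * [p*2.668864 + (1-p)*1.370390] = 2.046143; exercise = 1.910879; V(1,0) = max -> 2.046143
  V(1,1) = exp(-r*dt) * [p*1.370390 + (1-p)*0.412825] = 0.913994; exercise = 0.683819; V(1,1) = max -> 0.913994
  V(0,0) = exp(-r*dt) * [p*2.046143 + (1-p)*0.913994] = 1.504519; exercise = 1.280000; V(0,0) = max -> 1.504519

Answer: Price = V(0,0) = 1.5045


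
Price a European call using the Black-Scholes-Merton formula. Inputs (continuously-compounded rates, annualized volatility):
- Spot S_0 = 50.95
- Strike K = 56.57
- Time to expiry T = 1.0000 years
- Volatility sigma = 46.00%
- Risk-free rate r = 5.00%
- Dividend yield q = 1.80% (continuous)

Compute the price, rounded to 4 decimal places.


Answer: Price = 7.6762

Derivation:
d1 = (ln(S/K) + (r - q + 0.5*sigma^2) * T) / (sigma * sqrt(T)) = 0.07209989
d2 = d1 - sigma * sqrt(T) = -0.38790011
exp(-rT) = 0.95122942; exp(-qT) = 0.98216103
C = S_0 * exp(-qT) * N(d1) - K * exp(-rT) * N(d2)
N(d1) = 0.52873879; N(d2) = 0.34904498
C = 50.9500 * 0.98216103 * 0.52873879 - 56.5700 * 0.95122942 * 0.34904498 = 7.6762


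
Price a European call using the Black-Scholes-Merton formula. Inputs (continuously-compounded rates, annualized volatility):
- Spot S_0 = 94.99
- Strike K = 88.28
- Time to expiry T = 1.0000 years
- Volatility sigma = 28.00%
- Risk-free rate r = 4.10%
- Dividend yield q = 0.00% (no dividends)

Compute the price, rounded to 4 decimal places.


d1 = (ln(S/K) + (r - q + 0.5*sigma^2) * T) / (sigma * sqrt(T)) = 0.54806443
d2 = d1 - sigma * sqrt(T) = 0.26806443
exp(-rT) = 0.95982913; exp(-qT) = 1.00000000
C = S_0 * exp(-qT) * N(d1) - K * exp(-rT) * N(d2)
N(d1) = 0.70817617; N(d2) = 0.60567514
C = 94.9900 * 1.00000000 * 0.70817617 - 88.2800 * 0.95982913 * 0.60567514 = 15.9485

Answer: Price = 15.9485


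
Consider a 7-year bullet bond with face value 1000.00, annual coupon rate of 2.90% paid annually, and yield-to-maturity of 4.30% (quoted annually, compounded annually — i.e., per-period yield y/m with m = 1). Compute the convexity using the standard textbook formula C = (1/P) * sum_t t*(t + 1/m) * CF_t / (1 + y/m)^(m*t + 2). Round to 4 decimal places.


Coupon per period c = face * coupon_rate / m = 29.000000
Periods per year m = 1; per-period yield y/m = 0.043000
Number of cashflows N = 7
Cashflows (t years, CF_t, discount factor 1/(1+y/m)^(m*t), PV):
  t = 1.0000: CF_t = 29.000000, DF = 0.958773, PV = 27.804410
  t = 2.0000: CF_t = 29.000000, DF = 0.919245, PV = 26.658112
  t = 3.0000: CF_t = 29.000000, DF = 0.881347, PV = 25.559071
  t = 4.0000: CF_t = 29.000000, DF = 0.845012, PV = 24.505342
  t = 5.0000: CF_t = 29.000000, DF = 0.810174, PV = 23.495054
  t = 6.0000: CF_t = 29.000000, DF = 0.776773, PV = 22.526418
  t = 7.0000: CF_t = 1029.000000, DF = 0.744749, PV = 766.346566
Price P = sum_t PV_t = 916.894974
Convexity numerator sum_t t*(t + 1/m) * CF_t / (1+y/m)^(m*t + 2):
  t = 1.0000: term = 51.118143
  t = 2.0000: term = 147.032051
  t = 3.0000: term = 281.940653
  t = 4.0000: term = 450.528369
  t = 5.0000: term = 647.931499
  t = 6.0000: term = 869.706710
  t = 7.0000: term = 39449.783662
Convexity = (1/P) * sum = 41898.041087 / 916.894974 = 45.695573

Answer: Convexity = 45.6956


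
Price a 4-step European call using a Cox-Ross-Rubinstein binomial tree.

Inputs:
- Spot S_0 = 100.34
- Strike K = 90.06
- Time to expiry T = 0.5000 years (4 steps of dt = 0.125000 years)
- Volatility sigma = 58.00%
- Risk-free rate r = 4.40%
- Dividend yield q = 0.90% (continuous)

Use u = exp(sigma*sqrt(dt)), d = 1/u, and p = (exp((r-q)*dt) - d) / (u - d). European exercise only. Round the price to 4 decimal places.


Answer: Price = V(0,0) = 22.2834

Derivation:
dt = T/N = 0.125000
u = exp(sigma*sqrt(dt)) = 1.227600; d = 1/u = 0.814598
p = (exp((r-q)*dt) - d) / (u - d) = 0.459530
Discount per step: exp(-r*dt) = 0.994515
Stock lattice S(k, i) with i counting down-moves:
  k=0: S(0,0) = 100.3400
  k=1: S(1,0) = 123.1774; S(1,1) = 81.7367
  k=2: S(2,0) = 151.2125; S(2,1) = 100.3400; S(2,2) = 66.5825
  k=3: S(3,0) = 185.6285; S(3,1) = 123.1774; S(3,2) = 81.7367; S(3,3) = 54.2380
  k=4: S(4,0) = 227.8775; S(4,1) = 151.2125; S(4,2) = 100.3400; S(4,3) = 66.5825; S(4,4) = 44.1821
Terminal payoffs V(N, i) = max(S_T - K, 0):
  V(4,0) = 137.817519; V(4,1) = 61.152533; V(4,2) = 10.280000; V(4,3) = 0.000000; V(4,4) = 0.000000
Backward induction: V(k, i) = exp(-r*dt) * [p * V(k+1, i) + (1-p) * V(k+1, i+1)].
  V(3,0) = exp(-r*dt) * [p*137.817519 + (1-p)*61.152533] = 95.853747
  V(3,1) = exp(-r*dt) * [p*61.152533 + (1-p)*10.280000] = 33.472848
  V(3,2) = exp(-r*dt) * [p*10.280000 + (1-p)*0.000000] = 4.698058
  V(3,3) = exp(-r*dt) * [p*0.000000 + (1-p)*0.000000] = 0.000000
  V(2,0) = exp(-r*dt) * [p*95.853747 + (1-p)*33.472848] = 61.797919
  V(2,1) = exp(-r*dt) * [p*33.472848 + (1-p)*4.698058] = 17.822643
  V(2,2) = exp(-r*dt) * [p*4.698058 + (1-p)*0.000000] = 2.147057
  V(1,0) = exp(-r*dt) * [p*61.797919 + (1-p)*17.822643] = 37.822008
  V(1,1) = exp(-r*dt) * [p*17.822643 + (1-p)*2.147057] = 9.299173
  V(0,0) = exp(-r*dt) * [p*37.822008 + (1-p)*9.299173] = 22.283376


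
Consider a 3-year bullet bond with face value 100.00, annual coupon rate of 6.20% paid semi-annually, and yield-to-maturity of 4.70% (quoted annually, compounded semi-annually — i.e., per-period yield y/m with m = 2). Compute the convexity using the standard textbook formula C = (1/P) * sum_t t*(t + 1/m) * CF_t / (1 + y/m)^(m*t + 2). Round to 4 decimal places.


Answer: Convexity = 9.0846

Derivation:
Coupon per period c = face * coupon_rate / m = 3.100000
Periods per year m = 2; per-period yield y/m = 0.023500
Number of cashflows N = 6
Cashflows (t years, CF_t, discount factor 1/(1+y/m)^(m*t), PV):
  t = 0.5000: CF_t = 3.100000, DF = 0.977040, PV = 3.028823
  t = 1.0000: CF_t = 3.100000, DF = 0.954606, PV = 2.959280
  t = 1.5000: CF_t = 3.100000, DF = 0.932688, PV = 2.891333
  t = 2.0000: CF_t = 3.100000, DF = 0.911273, PV = 2.824947
  t = 2.5000: CF_t = 3.100000, DF = 0.890350, PV = 2.760085
  t = 3.0000: CF_t = 103.100000, DF = 0.869907, PV = 89.687431
Price P = sum_t PV_t = 104.151898
Convexity numerator sum_t t*(t + 1/m) * CF_t / (1+y/m)^(m*t + 2):
  t = 0.5000: term = 1.445667
  t = 1.0000: term = 4.237421
  t = 1.5000: term = 8.280255
  t = 2.0000: term = 13.483561
  t = 2.5000: term = 19.760960
  t = 3.0000: term = 898.969978
Convexity = (1/P) * sum = 946.177841 / 104.151898 = 9.084595


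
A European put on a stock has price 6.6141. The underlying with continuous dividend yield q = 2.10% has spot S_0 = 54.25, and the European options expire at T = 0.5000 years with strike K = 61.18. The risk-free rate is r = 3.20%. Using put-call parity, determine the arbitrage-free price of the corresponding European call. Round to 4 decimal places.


Put-call parity: C - P = S_0 * exp(-qT) - K * exp(-rT).
S_0 * exp(-qT) = 54.2500 * 0.98955493 = 53.68335509
K * exp(-rT) = 61.1800 * 0.98412732 = 60.20890944
C = P + S*exp(-qT) - K*exp(-rT)
C = 6.6141 + 53.68335509 - 60.20890944 = 0.0885

Answer: Call price = 0.0885


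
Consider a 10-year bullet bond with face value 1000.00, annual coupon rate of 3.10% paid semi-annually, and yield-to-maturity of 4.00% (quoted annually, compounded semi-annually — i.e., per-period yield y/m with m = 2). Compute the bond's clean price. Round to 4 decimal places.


Coupon per period c = face * coupon_rate / m = 15.500000
Periods per year m = 2; per-period yield y/m = 0.020000
Number of cashflows N = 20
Cashflows (t years, CF_t, discount factor 1/(1+y/m)^(m*t), PV):
  t = 0.5000: CF_t = 15.500000, DF = 0.980392, PV = 15.196078
  t = 1.0000: CF_t = 15.500000, DF = 0.961169, PV = 14.898116
  t = 1.5000: CF_t = 15.500000, DF = 0.942322, PV = 14.605996
  t = 2.0000: CF_t = 15.500000, DF = 0.923845, PV = 14.319604
  t = 2.5000: CF_t = 15.500000, DF = 0.905731, PV = 14.038828
  t = 3.0000: CF_t = 15.500000, DF = 0.887971, PV = 13.763556
  t = 3.5000: CF_t = 15.500000, DF = 0.870560, PV = 13.493683
  t = 4.0000: CF_t = 15.500000, DF = 0.853490, PV = 13.229101
  t = 4.5000: CF_t = 15.500000, DF = 0.836755, PV = 12.969707
  t = 5.0000: CF_t = 15.500000, DF = 0.820348, PV = 12.715399
  t = 5.5000: CF_t = 15.500000, DF = 0.804263, PV = 12.466077
  t = 6.0000: CF_t = 15.500000, DF = 0.788493, PV = 12.221644
  t = 6.5000: CF_t = 15.500000, DF = 0.773033, PV = 11.982004
  t = 7.0000: CF_t = 15.500000, DF = 0.757875, PV = 11.747063
  t = 7.5000: CF_t = 15.500000, DF = 0.743015, PV = 11.516728
  t = 8.0000: CF_t = 15.500000, DF = 0.728446, PV = 11.290910
  t = 8.5000: CF_t = 15.500000, DF = 0.714163, PV = 11.069520
  t = 9.0000: CF_t = 15.500000, DF = 0.700159, PV = 10.852470
  t = 9.5000: CF_t = 15.500000, DF = 0.686431, PV = 10.639677
  t = 10.0000: CF_t = 1015.500000, DF = 0.672971, PV = 683.402389
Price P = sum_t PV_t = 926.418550

Answer: Price = 926.4185


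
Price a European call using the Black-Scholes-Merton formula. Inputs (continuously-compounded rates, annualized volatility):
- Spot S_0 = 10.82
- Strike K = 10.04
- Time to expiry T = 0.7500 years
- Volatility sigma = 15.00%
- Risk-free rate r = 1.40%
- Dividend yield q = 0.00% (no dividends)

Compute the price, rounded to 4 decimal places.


d1 = (ln(S/K) + (r - q + 0.5*sigma^2) * T) / (sigma * sqrt(T)) = 0.72173910
d2 = d1 - sigma * sqrt(T) = 0.59183529
exp(-rT) = 0.98955493; exp(-qT) = 1.00000000
C = S_0 * exp(-qT) * N(d1) - K * exp(-rT) * N(d2)
N(d1) = 0.76477255; N(d2) = 0.72301955
C = 10.8200 * 1.00000000 * 0.76477255 - 10.0400 * 0.98955493 * 0.72301955 = 1.0915

Answer: Price = 1.0915


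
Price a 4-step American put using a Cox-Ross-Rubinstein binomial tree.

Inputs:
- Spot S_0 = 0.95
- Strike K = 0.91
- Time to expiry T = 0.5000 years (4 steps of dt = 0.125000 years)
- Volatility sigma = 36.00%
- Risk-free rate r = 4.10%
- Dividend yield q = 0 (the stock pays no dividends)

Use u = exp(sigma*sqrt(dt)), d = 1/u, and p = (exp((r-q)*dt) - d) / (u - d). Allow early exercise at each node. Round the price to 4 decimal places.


dt = T/N = 0.125000
u = exp(sigma*sqrt(dt)) = 1.135734; d = 1/u = 0.880488
p = (exp((r-q)*dt) - d) / (u - d) = 0.488353
Discount per step: exp(-r*dt) = 0.994888
Stock lattice S(k, i) with i counting down-moves:
  k=0: S(0,0) = 0.9500
  k=1: S(1,0) = 1.0789; S(1,1) = 0.8365
  k=2: S(2,0) = 1.2254; S(2,1) = 0.9500; S(2,2) = 0.7365
  k=3: S(3,0) = 1.3917; S(3,1) = 1.0789; S(3,2) = 0.8365; S(3,3) = 0.6485
  k=4: S(4,0) = 1.5806; S(4,1) = 1.2254; S(4,2) = 0.9500; S(4,3) = 0.7365; S(4,4) = 0.5710
Terminal payoffs V(N, i) = max(K - S_T, 0):
  V(4,0) = 0.000000; V(4,1) = 0.000000; V(4,2) = 0.000000; V(4,3) = 0.173504; V(4,4) = 0.339025
Backward induction: V(k, i) = exp(-r*dt) * [p * V(k+1, i) + (1-p) * V(k+1, i+1)]; then take max(V_cont, immediate exercise) for American.
  V(3,0) = exp(-r*dt) * [p*0.000000 + (1-p)*0.000000] = 0.000000; exercise = 0.000000; V(3,0) = max -> 0.000000
  V(3,1) = exp(-r*dt) * [p*0.000000 + (1-p)*0.000000] = 0.000000; exercise = 0.000000; V(3,1) = max -> 0.000000
  V(3,2) = exp(-r*dt) * [p*0.000000 + (1-p)*0.173504] = 0.088319; exercise = 0.073537; V(3,2) = max -> 0.088319
  V(3,3) = exp(-r*dt) * [p*0.173504 + (1-p)*0.339025] = 0.256873; exercise = 0.261524; V(3,3) = max -> 0.261524
  V(2,0) = exp(-r*dt) * [p*0.000000 + (1-p)*0.000000] = 0.000000; exercise = 0.000000; V(2,0) = max -> 0.000000
  V(2,1) = exp(-r*dt) * [p*0.000000 + (1-p)*0.088319] = 0.044957; exercise = 0.000000; V(2,1) = max -> 0.044957
  V(2,2) = exp(-r*dt) * [p*0.088319 + (1-p)*0.261524] = 0.176035; exercise = 0.173504; V(2,2) = max -> 0.176035
  V(1,0) = exp(-r*dt) * [p*0.000000 + (1-p)*0.044957] = 0.022885; exercise = 0.000000; V(1,0) = max -> 0.022885
  V(1,1) = exp(-r*dt) * [p*0.044957 + (1-p)*0.176035] = 0.111450; exercise = 0.073537; V(1,1) = max -> 0.111450
  V(0,0) = exp(-r*dt) * [p*0.022885 + (1-p)*0.111450] = 0.067850; exercise = 0.000000; V(0,0) = max -> 0.067850

Answer: Price = V(0,0) = 0.0679


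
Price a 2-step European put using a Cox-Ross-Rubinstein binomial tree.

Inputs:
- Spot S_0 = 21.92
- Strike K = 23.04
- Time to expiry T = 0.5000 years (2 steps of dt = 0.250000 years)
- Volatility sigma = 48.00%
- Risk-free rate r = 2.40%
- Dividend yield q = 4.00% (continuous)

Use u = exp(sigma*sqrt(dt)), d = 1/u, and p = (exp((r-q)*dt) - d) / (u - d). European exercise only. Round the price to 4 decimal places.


Answer: Price = V(0,0) = 3.5634

Derivation:
dt = T/N = 0.250000
u = exp(sigma*sqrt(dt)) = 1.271249; d = 1/u = 0.786628
p = (exp((r-q)*dt) - d) / (u - d) = 0.432049
Discount per step: exp(-r*dt) = 0.994018
Stock lattice S(k, i) with i counting down-moves:
  k=0: S(0,0) = 21.9200
  k=1: S(1,0) = 27.8658; S(1,1) = 17.2429
  k=2: S(2,0) = 35.4244; S(2,1) = 21.9200; S(2,2) = 13.5637
Terminal payoffs V(N, i) = max(K - S_T, 0):
  V(2,0) = 0.000000; V(2,1) = 1.120000; V(2,2) = 9.476268
Backward induction: V(k, i) = exp(-r*dt) * [p * V(k+1, i) + (1-p) * V(k+1, i+1)].
  V(1,0) = exp(-r*dt) * [p*0.000000 + (1-p)*1.120000] = 0.632300
  V(1,1) = exp(-r*dt) * [p*1.120000 + (1-p)*9.476268] = 5.830861
  V(0,0) = exp(-r*dt) * [p*0.632300 + (1-p)*5.830861] = 3.563383


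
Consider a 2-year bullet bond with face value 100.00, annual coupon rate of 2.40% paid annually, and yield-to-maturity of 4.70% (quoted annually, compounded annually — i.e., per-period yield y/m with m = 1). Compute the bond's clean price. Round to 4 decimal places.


Answer: Price = 95.7051

Derivation:
Coupon per period c = face * coupon_rate / m = 2.400000
Periods per year m = 1; per-period yield y/m = 0.047000
Number of cashflows N = 2
Cashflows (t years, CF_t, discount factor 1/(1+y/m)^(m*t), PV):
  t = 1.0000: CF_t = 2.400000, DF = 0.955110, PV = 2.292264
  t = 2.0000: CF_t = 102.400000, DF = 0.912235, PV = 93.412844
Price P = sum_t PV_t = 95.705107


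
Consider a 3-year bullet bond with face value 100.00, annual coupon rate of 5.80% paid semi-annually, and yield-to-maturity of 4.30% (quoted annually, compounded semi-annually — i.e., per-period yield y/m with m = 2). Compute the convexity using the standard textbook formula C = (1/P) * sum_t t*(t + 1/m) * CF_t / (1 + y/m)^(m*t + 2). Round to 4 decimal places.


Answer: Convexity = 9.1770

Derivation:
Coupon per period c = face * coupon_rate / m = 2.900000
Periods per year m = 2; per-period yield y/m = 0.021500
Number of cashflows N = 6
Cashflows (t years, CF_t, discount factor 1/(1+y/m)^(m*t), PV):
  t = 0.5000: CF_t = 2.900000, DF = 0.978953, PV = 2.838962
  t = 1.0000: CF_t = 2.900000, DF = 0.958348, PV = 2.779209
  t = 1.5000: CF_t = 2.900000, DF = 0.938177, PV = 2.720714
  t = 2.0000: CF_t = 2.900000, DF = 0.918431, PV = 2.663450
  t = 2.5000: CF_t = 2.900000, DF = 0.899100, PV = 2.607391
  t = 3.0000: CF_t = 102.900000, DF = 0.880177, PV = 90.570163
Price P = sum_t PV_t = 104.179889
Convexity numerator sum_t t*(t + 1/m) * CF_t / (1+y/m)^(m*t + 2):
  t = 0.5000: term = 1.360357
  t = 1.0000: term = 3.995175
  t = 1.5000: term = 7.822173
  t = 2.0000: term = 12.762559
  t = 2.5000: term = 18.740910
  t = 3.0000: term = 911.376248
Convexity = (1/P) * sum = 956.057422 / 104.179889 = 9.176986
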